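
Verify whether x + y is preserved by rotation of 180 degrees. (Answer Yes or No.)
No

Applying rotation by 180 degrees: x' = x*cos(180 degrees) - y*sin(180 degrees) = -x, y' = x*sin(180 degrees) + y*cos(180 degrees) = -y

Substituting into x + y:
(-x) + (-y)
= -x - y

This differs from the original expression x + y, so it is NOT invariant.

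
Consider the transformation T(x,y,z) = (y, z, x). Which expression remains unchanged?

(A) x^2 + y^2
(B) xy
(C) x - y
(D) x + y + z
D

Apply T(x,y,z) = (y, z, x) to each option, i.e. replace (x, y, z) by the transformed coordinates.
Substitute the transformed coordinates into each option and compare with the original:
(A) x^2 + y^2  ->  (y)^2 + (z)^2 = y^2 + z^2   [differs from x^2 + y^2: not invariant]
(B) xy  ->  (y)(z) = yz   [differs from xy: not invariant]
(C) x - y  ->  (y) - (z) = y - z   [differs from x - y: not invariant]
(D) x + y + z  ->  (y) + (z) + (x) = x + y + z   [equals x + y + z: invariant]

Only option (D), x + y + z, is unchanged by the transformation.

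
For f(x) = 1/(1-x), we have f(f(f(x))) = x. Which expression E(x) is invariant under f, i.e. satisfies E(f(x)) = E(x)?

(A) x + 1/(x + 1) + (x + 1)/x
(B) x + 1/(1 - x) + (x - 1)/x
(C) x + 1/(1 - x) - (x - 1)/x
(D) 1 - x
B

Replace x by f(x) = 1/(1 - x) in each option and simplify. As a quick numerical cross-check, also compare E(5) with E(f(5)) = E(-1/4).

(A) x + 1/(x + 1) + (x + 1)/x  ->  (1/(1 - x)) + 1/((1/(1 - x)) + 1) + ((1/(1 - x)) + 1)/(1/(1 - x)) = (-x^3 + 6x^2 - 11x + 7)/(x^2 - 3x + 2); check: E(5) = 191/30 but E(-1/4) = -23/12.   [not invariant]
(B) x + 1/(1 - x) + (x - 1)/x  ->  (1/(1 - x)) + 1/(1 - (1/(1 - x))) + ((1/(1 - x)) - 1)/(1/(1 - x)), which simplifies back to x + 1/(1 - x) + (x - 1)/x; check: E(5) = 111/20, E(-1/4) = 111/20.   [invariant]
(C) x + 1/(1 - x) - (x - 1)/x  ->  (1/(1 - x)) + 1/(1 - (1/(1 - x))) - ((1/(1 - x)) - 1)/(1/(1 - x)) = (x^2(1 - x) - x + (x - 1)^2)/(x(x - 1)); check: E(5) = 79/20 but E(-1/4) = -89/20.   [not invariant]
(D) 1 - x  ->  1 - (1/(1 - x)) = x/(x - 1); check: E(5) = -4 but E(-1/4) = 5/4.   [not invariant]

Only (B) is unchanged. Indeed f(f(x)) = 1/(1 - 1/(1-x)) = (1-x)/(-x) = (x-1)/x, so E(x) = x + f(x) + f(f(x)) is the sum over the whole 3-cycle; applying f just permutes the three terms cyclically (x -> f(x) -> f(f(x)) -> x), leaving the sum unchanged.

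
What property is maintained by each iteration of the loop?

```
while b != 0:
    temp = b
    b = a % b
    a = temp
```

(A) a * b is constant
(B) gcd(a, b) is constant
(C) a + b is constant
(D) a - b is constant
B

A loop invariant must hold before the first iteration and be re-established by every execution of the body.

(B) gcd(a, b) is constant: One iteration replaces (a, b) by (b, a mod b). Since a mod b = a - q*b for an integer q, any common divisor of a and b divides b and a mod b, and conversely; hence gcd(b, a mod b) = gcd(a, b). For instance (28, 6) -> (6, 4) keeps gcd = 2. At exit b = 0 and a = gcd of the original inputs.

The other options fail:
(A) a * b is constant: e.g. (a, b) = (28, 6) -> (6, 4): the product goes from 168 to 24.
(C) a + b is constant: e.g. (a, b) = (28, 6) -> (6, 4): the sum goes from 34 to 10.
(D) a - b is constant: e.g. (a, b) = (28, 6) -> (6, 4): the difference goes from 22 to 2.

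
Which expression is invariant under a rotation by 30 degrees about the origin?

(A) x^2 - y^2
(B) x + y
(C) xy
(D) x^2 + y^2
D

A rotation by 30 degrees sends (x, y) to (sqrt(3)x/2 - y/2, x/2 + sqrt(3)y/2).
Substitute the transformed coordinates into each option and compare with the original:
(A) x^2 - y^2  ->  (sqrt(3)x/2 - y/2)^2 - (x/2 + sqrt(3)y/2)^2 = x^2/2 - sqrt(3)xy - y^2/2   [differs from x^2 - y^2: not invariant]
(B) x + y  ->  (sqrt(3)x/2 - y/2) + (x/2 + sqrt(3)y/2) = x/2 + sqrt(3)x/2 - y/2 + sqrt(3)y/2   [differs from x + y: not invariant]
(C) xy  ->  (sqrt(3)x/2 - y/2)(x/2 + sqrt(3)y/2) = sqrt(3)x^2/4 + xy/2 - sqrt(3)y^2/4   [differs from xy: not invariant]
(D) x^2 + y^2  ->  (sqrt(3)x/2 - y/2)^2 + (x/2 + sqrt(3)y/2)^2 = x^2 + y^2   [equals x^2 + y^2: invariant]

Only option (D), x^2 + y^2, is unchanged by the transformation.
Geometrically, x^2 + y^2 is the squared distance from the origin, which every rotation about the origin preserves.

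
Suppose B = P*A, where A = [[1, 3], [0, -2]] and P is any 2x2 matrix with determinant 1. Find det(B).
-2

By the multiplicative property of determinants, det(B) = det(P*A) = det(P) * det(A) = det(A),
so the determinant is invariant under multiplication by any determinant-1 matrix; we just need det(A).

det(A) = (1)(-2) - (3)(0) = -2 - 0 = -2

Therefore det(B) = 1 * (-2) = -2.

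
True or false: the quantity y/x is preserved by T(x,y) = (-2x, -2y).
True

Substitute T(x,y) = (-2x, -2y) into the expression and compare with the original.

Original: y/x
After applying T: (-2y)/(-2x) = y/x

This is identical to the original y/x, so the expression is invariant.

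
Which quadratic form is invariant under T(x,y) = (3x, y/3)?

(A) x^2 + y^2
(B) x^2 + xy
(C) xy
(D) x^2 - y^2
C

T multiplies x by 3 and divides y by 3.
Substitute the transformed coordinates into each option and compare with the original:
(A) x^2 + y^2  ->  (3x)^2 + (y/3)^2 = 9x^2 + y^2/9   [differs from x^2 + y^2: not invariant]
(B) x^2 + xy  ->  (3x)^2 + (3x)(y/3) = 9x^2 + xy   [differs from x^2 + xy: not invariant]
(C) xy  ->  (3x)(y/3) = xy   [equals xy: invariant]
(D) x^2 - y^2  ->  (3x)^2 - (y/3)^2 = 9x^2 - y^2/9   [differs from x^2 - y^2: not invariant]

Only option (C), xy, is unchanged by the transformation.
The factors 3 and 1/3 cancel only in the pure product xy.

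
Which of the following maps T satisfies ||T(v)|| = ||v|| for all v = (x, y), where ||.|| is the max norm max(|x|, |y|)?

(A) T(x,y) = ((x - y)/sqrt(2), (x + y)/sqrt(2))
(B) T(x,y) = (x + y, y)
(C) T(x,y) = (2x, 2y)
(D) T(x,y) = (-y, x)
D

A transformation preserves a norm if ||T(v)|| = ||v|| for every v; a single vector where the norm changes rules an option out.

(A) T(x,y) = ((x - y)/sqrt(2), (x + y)/sqrt(2)): v = (1, 0) has norm max(|1|, |0|) = 1, but T(v) = (sqrt(2)/2, sqrt(2)/2) has norm sqrt(2)/2 -- not preserved.
(B) T(x,y) = (x + y, y): v = (1, 1) has norm max(|1|, |1|) = 1, but T(v) = (2, 1) has norm 2 -- not preserved.
(C) T(x,y) = (2x, 2y): v = (1, 0) has norm max(|1|, |0|) = 1, but T(v) = (2, 0) has norm 2 -- not preserved.
(D) T(x,y) = (-y, x): preserves the norm -- it only permutes the coordinates and/or flips signs, which leaves max(|x|, |y|) unchanged.

Therefore the answer is (D).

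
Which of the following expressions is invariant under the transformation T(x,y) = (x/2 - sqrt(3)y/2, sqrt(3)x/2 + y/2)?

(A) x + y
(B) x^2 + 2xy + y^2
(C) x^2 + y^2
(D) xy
C

An expression E(x,y) is invariant under T if E(T(x,y)) = E(x,y). Here T(x,y) = (x/2 - sqrt(3)y/2, sqrt(3)x/2 + y/2).
Substitute the transformed coordinates into each option and compare with the original:
(A) x + y  ->  (x/2 - sqrt(3)y/2) + (sqrt(3)x/2 + y/2) = x/2 + sqrt(3)x/2 - sqrt(3)y/2 + y/2   [differs from x + y: not invariant]
(B) x^2 + 2xy + y^2  ->  (x/2 - sqrt(3)y/2)^2 + 2(x/2 - sqrt(3)y/2)(sqrt(3)x/2 + y/2) + (sqrt(3)x/2 + y/2)^2 = sqrt(3)x^2/2 + x^2 - xy - sqrt(3)y^2/2 + y^2   [differs from x^2 + 2xy + y^2: not invariant]
(C) x^2 + y^2  ->  (x/2 - sqrt(3)y/2)^2 + (sqrt(3)x/2 + y/2)^2 = x^2 + y^2   [equals x^2 + y^2: invariant]
(D) xy  ->  (x/2 - sqrt(3)y/2)(sqrt(3)x/2 + y/2) = sqrt(3)x^2/4 - xy/2 - sqrt(3)y^2/4   [differs from xy: not invariant]

Only option (C), x^2 + y^2, is unchanged by the transformation.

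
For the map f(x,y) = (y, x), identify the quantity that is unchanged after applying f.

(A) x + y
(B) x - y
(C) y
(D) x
A

For f(x,y) = (y, x):
After applying f: x' = y, y' = x. So x' + y' = y + x = x + y.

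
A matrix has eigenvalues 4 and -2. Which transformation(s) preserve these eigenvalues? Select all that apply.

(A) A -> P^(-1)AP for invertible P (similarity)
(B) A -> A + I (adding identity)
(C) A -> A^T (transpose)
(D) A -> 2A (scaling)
A and C

Eigenvalues are preserved by:
1. Similarity transformations: A -> P^(-1)AP (same characteristic polynomial)
2. Transpose: A^T has the same eigenvalues as A

Eigenvalues are NOT preserved by:
- Adding identity: eigenvalues become 4+1, -2+1
- Scaling: eigenvalues become 8, -4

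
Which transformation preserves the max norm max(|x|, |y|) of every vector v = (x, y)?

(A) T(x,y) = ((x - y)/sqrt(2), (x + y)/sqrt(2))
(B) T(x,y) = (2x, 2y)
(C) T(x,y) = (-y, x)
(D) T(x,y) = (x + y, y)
C

A transformation preserves a norm if ||T(v)|| = ||v|| for every v; a single vector where the norm changes rules an option out.

(A) T(x,y) = ((x - y)/sqrt(2), (x + y)/sqrt(2)): v = (1, 0) has norm max(|1|, |0|) = 1, but T(v) = (sqrt(2)/2, sqrt(2)/2) has norm sqrt(2)/2 -- not preserved.
(B) T(x,y) = (2x, 2y): v = (1, 0) has norm max(|1|, |0|) = 1, but T(v) = (2, 0) has norm 2 -- not preserved.
(C) T(x,y) = (-y, x): preserves the norm -- it only permutes the coordinates and/or flips signs, which leaves max(|x|, |y|) unchanged.
(D) T(x,y) = (x + y, y): v = (1, 1) has norm max(|1|, |1|) = 1, but T(v) = (2, 1) has norm 2 -- not preserved.

Therefore the answer is (C).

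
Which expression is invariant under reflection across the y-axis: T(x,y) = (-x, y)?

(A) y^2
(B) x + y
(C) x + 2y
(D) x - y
A

The map is reflection across the y-axis: T(x,y) = (-x, y).
Substitute the transformed coordinates into each option and compare with the original:
(A) y^2  ->  (y)^2 = y^2   [equals y^2: invariant]
(B) x + y  ->  (-x) + (y) = -x + y   [differs from x + y: not invariant]
(C) x + 2y  ->  (-x) + 2(y) = -x + 2y   [differs from x + 2y: not invariant]
(D) x - y  ->  (-x) - (y) = -x - y   [differs from x - y: not invariant]

Only option (A), y^2, is unchanged by the transformation.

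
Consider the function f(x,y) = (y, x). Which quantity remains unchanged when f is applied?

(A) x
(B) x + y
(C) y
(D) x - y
B

For f(x,y) = (y, x):
After applying f: x' = y, y' = x. So x' + y' = y + x = x + y.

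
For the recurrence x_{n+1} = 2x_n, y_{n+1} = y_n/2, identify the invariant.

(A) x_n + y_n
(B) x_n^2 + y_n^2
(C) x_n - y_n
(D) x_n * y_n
D

For the recurrence x_{n+1} = 2x_n, y_{n+1} = y_n/2:

x_{n+1} * y_{n+1} = (2x_n) * (y_n/2) = x_n * y_n
The product is conserved.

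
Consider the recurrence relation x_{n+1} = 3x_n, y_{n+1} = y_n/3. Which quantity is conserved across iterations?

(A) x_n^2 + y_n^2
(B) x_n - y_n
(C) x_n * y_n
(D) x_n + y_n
C

For the recurrence x_{n+1} = 3x_n, y_{n+1} = y_n/3:

x_{n+1} * y_{n+1} = (3x_n) * (y_n/3) = x_n * y_n
The product is conserved.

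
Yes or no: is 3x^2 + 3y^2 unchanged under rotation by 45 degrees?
Yes

Applying rotation by 45 degrees: x' = x*cos(45 degrees) - y*sin(45 degrees) = sqrt(2)x/2 - sqrt(2)y/2, y' = x*sin(45 degrees) + y*cos(45 degrees) = sqrt(2)x/2 + sqrt(2)y/2

Substituting into 3x^2 + 3y^2:
3(sqrt(2)x/2 - sqrt(2)y/2)^2 + 3(sqrt(2)x/2 + sqrt(2)y/2)^2
= 3x^2 + 3y^2

This equals the original expression 3x^2 + 3y^2, so it IS invariant.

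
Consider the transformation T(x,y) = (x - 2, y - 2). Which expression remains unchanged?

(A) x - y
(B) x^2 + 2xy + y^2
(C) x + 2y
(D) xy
A

An expression E(x,y) is invariant under T if E(T(x,y)) = E(x,y). Here T(x,y) = (x - 2, y - 2).
Substitute the transformed coordinates into each option and compare with the original:
(A) x - y  ->  (x - 2) - (y - 2) = x - y   [equals x - y: invariant]
(B) x^2 + 2xy + y^2  ->  (x - 2)^2 + 2(x - 2)(y - 2) + (y - 2)^2 = x^2 + 2xy - 8x + y^2 - 8y + 16   [differs from x^2 + 2xy + y^2: not invariant]
(C) x + 2y  ->  (x - 2) + 2(y - 2) = x + 2y - 6   [differs from x + 2y: not invariant]
(D) xy  ->  (x - 2)(y - 2) = xy - 2x - 2y + 4   [differs from xy: not invariant]

Only option (A), x - y, is unchanged by the transformation.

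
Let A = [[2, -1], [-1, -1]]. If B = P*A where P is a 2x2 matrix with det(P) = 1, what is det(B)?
-3

By the multiplicative property of determinants, det(B) = det(P*A) = det(P) * det(A) = det(A),
so the determinant is invariant under multiplication by any determinant-1 matrix; we just need det(A).

det(A) = (2)(-1) - (-1)(-1) = -2 - 1 = -3

Therefore det(B) = 1 * (-3) = -3.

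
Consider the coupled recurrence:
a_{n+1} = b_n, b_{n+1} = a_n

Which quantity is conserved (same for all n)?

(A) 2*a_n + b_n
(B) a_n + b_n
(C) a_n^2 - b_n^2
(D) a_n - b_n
B

Replace a_n by a_{n+1} = b_n and b_n by b_{n+1} = a_n in each option and simplify:
(A) 2*a_n + b_n  ->  2*(b_n) + (a_n) = a_n + 2*b_n   [not conserved]
(B) a_n + b_n  ->  (b_n) + (a_n) = a_n + b_n   [conserved]
(C) a_n^2 - b_n^2  ->  (b_n)^2 - (a_n)^2 = -a_n^2 + b_n^2   [not conserved]
(D) a_n - b_n  ->  (b_n) - (a_n) = -a_n + b_n   [not conserved]

Only (B) a_n + b_n returns to itself after one step, so it is the conserved quantity.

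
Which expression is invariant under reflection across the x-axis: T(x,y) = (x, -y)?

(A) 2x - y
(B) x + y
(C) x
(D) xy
C

The map is reflection across the x-axis: T(x,y) = (x, -y).
Substitute the transformed coordinates into each option and compare with the original:
(A) 2x - y  ->  2(x) - (-y) = 2x + y   [differs from 2x - y: not invariant]
(B) x + y  ->  (x) + (-y) = x - y   [differs from x + y: not invariant]
(C) x  ->  (x) = x   [equals x: invariant]
(D) xy  ->  (x)(-y) = -xy   [differs from xy: not invariant]

Only option (C), x, is unchanged by the transformation.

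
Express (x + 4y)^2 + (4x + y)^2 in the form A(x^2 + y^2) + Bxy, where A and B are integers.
17(x^2 + y^2) + 16xy

Expanding: (x + 4y)^2 = x^2 + 8xy + 16y^2
(4x + y)^2 = 16x^2 + 8xy + y^2
Sum = (1+16)(x^2+y^2) + 16xy = 17(x^2 + y^2) + 16xy
This is symmetric in x and y.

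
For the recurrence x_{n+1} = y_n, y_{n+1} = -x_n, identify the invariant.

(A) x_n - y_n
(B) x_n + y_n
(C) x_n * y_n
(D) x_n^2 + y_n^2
D

For the recurrence x_{n+1} = y_n, y_{n+1} = -x_n:

x_{n+1}^2 + y_{n+1}^2 = y_n^2 + (-x_n)^2 = x_n^2 + y_n^2
The sum of squares is conserved (like energy in a harmonic oscillator).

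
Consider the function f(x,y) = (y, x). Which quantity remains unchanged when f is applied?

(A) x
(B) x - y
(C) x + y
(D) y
C

For f(x,y) = (y, x):
After applying f: x' = y, y' = x. So x' + y' = y + x = x + y.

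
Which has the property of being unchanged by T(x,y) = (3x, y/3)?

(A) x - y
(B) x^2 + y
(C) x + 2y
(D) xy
D

An expression E(x,y) is invariant under T if E(T(x,y)) = E(x,y). Here T(x,y) = (3x, y/3).
Substitute the transformed coordinates into each option and compare with the original:
(A) x - y  ->  (3x) - (y/3) = 3x - y/3   [differs from x - y: not invariant]
(B) x^2 + y  ->  (3x)^2 + (y/3) = 9x^2 + y/3   [differs from x^2 + y: not invariant]
(C) x + 2y  ->  (3x) + 2(y/3) = 3x + 2y/3   [differs from x + 2y: not invariant]
(D) xy  ->  (3x)(y/3) = xy   [equals xy: invariant]

Only option (D), xy, is unchanged by the transformation.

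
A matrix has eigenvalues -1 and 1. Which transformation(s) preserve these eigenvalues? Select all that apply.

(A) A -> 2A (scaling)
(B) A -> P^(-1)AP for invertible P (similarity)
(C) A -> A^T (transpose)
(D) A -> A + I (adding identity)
B and C

Eigenvalues are preserved by:
1. Similarity transformations: A -> P^(-1)AP (same characteristic polynomial)
2. Transpose: A^T has the same eigenvalues as A

Eigenvalues are NOT preserved by:
- Adding identity: eigenvalues become -1+1, 1+1
- Scaling: eigenvalues become -2, 2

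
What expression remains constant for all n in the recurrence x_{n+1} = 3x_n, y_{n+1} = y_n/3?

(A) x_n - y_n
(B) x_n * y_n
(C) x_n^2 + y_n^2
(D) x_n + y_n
B

For the recurrence x_{n+1} = 3x_n, y_{n+1} = y_n/3:

x_{n+1} * y_{n+1} = (3x_n) * (y_n/3) = x_n * y_n
The product is conserved.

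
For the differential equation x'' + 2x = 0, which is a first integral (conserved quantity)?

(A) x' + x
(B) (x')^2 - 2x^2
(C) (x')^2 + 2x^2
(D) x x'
C

A first integral I satisfies dI/dt = 0 along every solution. Differentiate each option and use the equation of motion:
(A) d/dt[x' + x] = x'' + x' = -2x + x', not identically 0
(B) d/dt[(x')^2 - 2x^2] = 2x'x'' - 4x x' = -8x x', not identically 0
(C) d/dt[(x')^2 + 2x^2] = 2x'x'' + 4x x' = 2x'(-2x) + 4x x' = 0
(D) d/dt[x x'] = (x')^2 + x x'' = (x')^2 - 2x^2, not identically 0

Only (C) has zero time-derivative. So the energy-like quantity (x')^2 + 2x^2 is the first integral.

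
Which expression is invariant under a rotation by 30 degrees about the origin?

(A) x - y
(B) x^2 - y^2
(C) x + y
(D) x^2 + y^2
D

A rotation by 30 degrees sends (x, y) to (sqrt(3)x/2 - y/2, x/2 + sqrt(3)y/2).
Substitute the transformed coordinates into each option and compare with the original:
(A) x - y  ->  (sqrt(3)x/2 - y/2) - (x/2 + sqrt(3)y/2) = -x/2 + sqrt(3)x/2 - sqrt(3)y/2 - y/2   [differs from x - y: not invariant]
(B) x^2 - y^2  ->  (sqrt(3)x/2 - y/2)^2 - (x/2 + sqrt(3)y/2)^2 = x^2/2 - sqrt(3)xy - y^2/2   [differs from x^2 - y^2: not invariant]
(C) x + y  ->  (sqrt(3)x/2 - y/2) + (x/2 + sqrt(3)y/2) = x/2 + sqrt(3)x/2 - y/2 + sqrt(3)y/2   [differs from x + y: not invariant]
(D) x^2 + y^2  ->  (sqrt(3)x/2 - y/2)^2 + (x/2 + sqrt(3)y/2)^2 = x^2 + y^2   [equals x^2 + y^2: invariant]

Only option (D), x^2 + y^2, is unchanged by the transformation.
Geometrically, x^2 + y^2 is the squared distance from the origin, which every rotation about the origin preserves.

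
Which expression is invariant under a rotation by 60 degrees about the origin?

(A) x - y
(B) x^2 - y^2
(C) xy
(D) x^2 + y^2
D

A rotation by 60 degrees sends (x, y) to (x/2 - sqrt(3)y/2, sqrt(3)x/2 + y/2).
Substitute the transformed coordinates into each option and compare with the original:
(A) x - y  ->  (x/2 - sqrt(3)y/2) - (sqrt(3)x/2 + y/2) = -sqrt(3)x/2 + x/2 - sqrt(3)y/2 - y/2   [differs from x - y: not invariant]
(B) x^2 - y^2  ->  (x/2 - sqrt(3)y/2)^2 - (sqrt(3)x/2 + y/2)^2 = -x^2/2 - sqrt(3)xy + y^2/2   [differs from x^2 - y^2: not invariant]
(C) xy  ->  (x/2 - sqrt(3)y/2)(sqrt(3)x/2 + y/2) = sqrt(3)x^2/4 - xy/2 - sqrt(3)y^2/4   [differs from xy: not invariant]
(D) x^2 + y^2  ->  (x/2 - sqrt(3)y/2)^2 + (sqrt(3)x/2 + y/2)^2 = x^2 + y^2   [equals x^2 + y^2: invariant]

Only option (D), x^2 + y^2, is unchanged by the transformation.
Geometrically, x^2 + y^2 is the squared distance from the origin, which every rotation about the origin preserves.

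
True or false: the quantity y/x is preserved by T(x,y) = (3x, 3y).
True

Substitute T(x,y) = (3x, 3y) into the expression and compare with the original.

Original: y/x
After applying T: (3y)/(3x) = y/x

This is identical to the original y/x, so the expression is invariant.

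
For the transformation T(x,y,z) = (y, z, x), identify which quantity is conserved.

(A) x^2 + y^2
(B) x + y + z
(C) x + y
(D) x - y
B

Apply T(x,y,z) = (y, z, x) to each option, i.e. replace (x, y, z) by the transformed coordinates.
Substitute the transformed coordinates into each option and compare with the original:
(A) x^2 + y^2  ->  (y)^2 + (z)^2 = y^2 + z^2   [differs from x^2 + y^2: not invariant]
(B) x + y + z  ->  (y) + (z) + (x) = x + y + z   [equals x + y + z: invariant]
(C) x + y  ->  (y) + (z) = y + z   [differs from x + y: not invariant]
(D) x - y  ->  (y) - (z) = y - z   [differs from x - y: not invariant]

Only option (B), x + y + z, is unchanged by the transformation.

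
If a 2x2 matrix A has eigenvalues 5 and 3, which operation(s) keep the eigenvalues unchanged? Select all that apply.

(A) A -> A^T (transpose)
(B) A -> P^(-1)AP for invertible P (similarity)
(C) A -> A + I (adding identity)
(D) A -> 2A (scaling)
A and B

Eigenvalues are preserved by:
1. Similarity transformations: A -> P^(-1)AP (same characteristic polynomial)
2. Transpose: A^T has the same eigenvalues as A

Eigenvalues are NOT preserved by:
- Adding identity: eigenvalues become 5+1, 3+1
- Scaling: eigenvalues become 10, 6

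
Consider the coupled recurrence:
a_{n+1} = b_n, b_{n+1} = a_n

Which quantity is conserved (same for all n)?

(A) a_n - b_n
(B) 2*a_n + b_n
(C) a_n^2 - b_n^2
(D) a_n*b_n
D

Replace a_n by a_{n+1} = b_n and b_n by b_{n+1} = a_n in each option and simplify:
(A) a_n - b_n  ->  (b_n) - (a_n) = -a_n + b_n   [not conserved]
(B) 2*a_n + b_n  ->  2*(b_n) + (a_n) = a_n + 2*b_n   [not conserved]
(C) a_n^2 - b_n^2  ->  (b_n)^2 - (a_n)^2 = -a_n^2 + b_n^2   [not conserved]
(D) a_n*b_n  ->  (b_n)*(a_n) = a_n*b_n   [conserved]

Only (D) a_n*b_n returns to itself after one step, so it is the conserved quantity.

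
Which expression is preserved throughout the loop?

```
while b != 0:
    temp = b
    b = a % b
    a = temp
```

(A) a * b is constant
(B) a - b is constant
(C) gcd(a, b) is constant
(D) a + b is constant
C

A loop invariant must hold before the first iteration and be re-established by every execution of the body.

(C) gcd(a, b) is constant: One iteration replaces (a, b) by (b, a mod b). Since a mod b = a - q*b for an integer q, any common divisor of a and b divides b and a mod b, and conversely; hence gcd(b, a mod b) = gcd(a, b). For instance (24, 7) -> (7, 3) keeps gcd = 1. At exit b = 0 and a = gcd of the original inputs.

The other options fail:
(A) a * b is constant: e.g. (a, b) = (24, 7) -> (7, 3): the product goes from 168 to 21.
(B) a - b is constant: e.g. (a, b) = (24, 7) -> (7, 3): the difference goes from 17 to 4.
(D) a + b is constant: e.g. (a, b) = (24, 7) -> (7, 3): the sum goes from 31 to 10.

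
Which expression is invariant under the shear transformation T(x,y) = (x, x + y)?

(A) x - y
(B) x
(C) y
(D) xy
B

Under the shear T(x,y) = (x, x + y):
Substitute the transformed coordinates into each option and compare with the original:
(A) x - y  ->  (x) - (x + y) = -y   [differs from x - y: not invariant]
(B) x  ->  (x) = x   [equals x: invariant]
(C) y  ->  (x + y) = x + y   [differs from y: not invariant]
(D) xy  ->  (x)(x + y) = x^2 + xy   [differs from xy: not invariant]

Only option (B), x, is unchanged by the transformation.
A vertical shear moves points parallel to the y-axis, so the x-coordinate (and any function of x alone) is unchanged.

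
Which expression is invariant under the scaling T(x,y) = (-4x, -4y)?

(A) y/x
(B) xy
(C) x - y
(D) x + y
A

Under the uniform scaling T(x,y) = (-4x, -4y):
Substitute the transformed coordinates into each option and compare with the original:
(A) y/x  ->  (-4y)/(-4x) = y/x   [equals y/x: invariant]
(B) xy  ->  (-4x)(-4y) = 16xy   [differs from xy: not invariant]
(C) x - y  ->  (-4x) - (-4y) = -4x + 4y   [differs from x - y: not invariant]
(D) x + y  ->  (-4x) + (-4y) = -4x - 4y   [differs from x + y: not invariant]

Only option (A), y/x, is unchanged by the transformation.
The common factor -4 cancels in a ratio of coordinates, while sums, products and sums of squares pick up factors of -4 or 16.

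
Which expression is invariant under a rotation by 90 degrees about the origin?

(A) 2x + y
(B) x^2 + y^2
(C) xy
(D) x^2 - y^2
B

A rotation by 90 degrees sends (x, y) to (-y, x).
Substitute the transformed coordinates into each option and compare with the original:
(A) 2x + y  ->  2(-y) + (x) = x - 2y   [differs from 2x + y: not invariant]
(B) x^2 + y^2  ->  (-y)^2 + (x)^2 = x^2 + y^2   [equals x^2 + y^2: invariant]
(C) xy  ->  (-y)(x) = -xy   [differs from xy: not invariant]
(D) x^2 - y^2  ->  (-y)^2 - (x)^2 = -x^2 + y^2   [differs from x^2 - y^2: not invariant]

Only option (B), x^2 + y^2, is unchanged by the transformation.
Geometrically, x^2 + y^2 is the squared distance from the origin, which every rotation about the origin preserves.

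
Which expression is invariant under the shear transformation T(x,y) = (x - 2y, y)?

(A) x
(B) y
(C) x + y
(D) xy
B

Under the shear T(x,y) = (x - 2y, y):
Substitute the transformed coordinates into each option and compare with the original:
(A) x  ->  (x - 2y) = x - 2y   [differs from x: not invariant]
(B) y  ->  (y) = y   [equals y: invariant]
(C) x + y  ->  (x - 2y) + (y) = x - y   [differs from x + y: not invariant]
(D) xy  ->  (x - 2y)(y) = xy - 2y^2   [differs from xy: not invariant]

Only option (B), y, is unchanged by the transformation.
A horizontal shear moves points parallel to the x-axis, so the y-coordinate (and any function of y alone) is unchanged.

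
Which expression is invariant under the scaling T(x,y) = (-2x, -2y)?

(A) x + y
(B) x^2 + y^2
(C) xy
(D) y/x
D

Under the uniform scaling T(x,y) = (-2x, -2y):
Substitute the transformed coordinates into each option and compare with the original:
(A) x + y  ->  (-2x) + (-2y) = -2x - 2y   [differs from x + y: not invariant]
(B) x^2 + y^2  ->  (-2x)^2 + (-2y)^2 = 4x^2 + 4y^2   [differs from x^2 + y^2: not invariant]
(C) xy  ->  (-2x)(-2y) = 4xy   [differs from xy: not invariant]
(D) y/x  ->  (-2y)/(-2x) = y/x   [equals y/x: invariant]

Only option (D), y/x, is unchanged by the transformation.
The common factor -2 cancels in a ratio of coordinates, while sums, products and sums of squares pick up factors of -2 or 4.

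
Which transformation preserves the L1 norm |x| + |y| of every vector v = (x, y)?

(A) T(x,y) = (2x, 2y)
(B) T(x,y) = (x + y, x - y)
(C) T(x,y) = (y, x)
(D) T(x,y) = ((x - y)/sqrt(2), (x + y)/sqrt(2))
C

A transformation preserves a norm if ||T(v)|| = ||v|| for every v; a single vector where the norm changes rules an option out.

(A) T(x,y) = (2x, 2y): v = (1, 0) has norm |1| + |0| = 1, but T(v) = (2, 0) has norm 2 -- not preserved.
(B) T(x,y) = (x + y, x - y): v = (1, 0) has norm |1| + |0| = 1, but T(v) = (1, 1) has norm 2 -- not preserved.
(C) T(x,y) = (y, x): preserves the norm -- it only permutes the coordinates and/or flips signs, which leaves |x| + |y| unchanged.
(D) T(x,y) = ((x - y)/sqrt(2), (x + y)/sqrt(2)): v = (1, 0) has norm |1| + |0| = 1, but T(v) = (sqrt(2)/2, sqrt(2)/2) has norm sqrt(2) -- not preserved.

Therefore the answer is (C).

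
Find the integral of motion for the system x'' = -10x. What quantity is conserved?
E = (x')^2 + 10x^2

Multiply the equation by x':
x' * x'' = -10x * x'
The left side is d/dt[(x')^2/2] and the right side is d/dt[-10x^2/2], so
d/dt[(x')^2/2 + 10x^2/2] = 0, i.e. (x')^2/2 + 10x^2/2 = constant.
Multiplying by 2, the integral of motion is E = (x')^2 + 10x^2.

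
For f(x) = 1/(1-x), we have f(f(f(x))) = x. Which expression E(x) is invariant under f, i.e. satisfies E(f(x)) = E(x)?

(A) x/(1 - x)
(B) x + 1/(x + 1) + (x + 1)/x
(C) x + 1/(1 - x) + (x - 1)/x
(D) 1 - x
C

Replace x by f(x) = 1/(1 - x) in each option and simplify. As a quick numerical cross-check, also compare E(4) with E(f(4)) = E(-1/3).

(A) x/(1 - x)  ->  (1/(1 - x))/(1 - (1/(1 - x))) = -1/x; check: E(4) = -4/3 but E(-1/3) = -1/4.   [not invariant]
(B) x + 1/(x + 1) + (x + 1)/x  ->  (1/(1 - x)) + 1/((1/(1 - x)) + 1) + ((1/(1 - x)) + 1)/(1/(1 - x)) = (-x^3 + 6x^2 - 11x + 7)/(x^2 - 3x + 2); check: E(4) = 109/20 but E(-1/3) = -5/6.   [not invariant]
(C) x + 1/(1 - x) + (x - 1)/x  ->  (1/(1 - x)) + 1/(1 - (1/(1 - x))) + ((1/(1 - x)) - 1)/(1/(1 - x)), which simplifies back to x + 1/(1 - x) + (x - 1)/x; check: E(4) = 53/12, E(-1/3) = 53/12.   [invariant]
(D) 1 - x  ->  1 - (1/(1 - x)) = x/(x - 1); check: E(4) = -3 but E(-1/3) = 4/3.   [not invariant]

Only (C) is unchanged. Indeed f(f(x)) = 1/(1 - 1/(1-x)) = (1-x)/(-x) = (x-1)/x, so E(x) = x + f(x) + f(f(x)) is the sum over the whole 3-cycle; applying f just permutes the three terms cyclically (x -> f(x) -> f(f(x)) -> x), leaving the sum unchanged.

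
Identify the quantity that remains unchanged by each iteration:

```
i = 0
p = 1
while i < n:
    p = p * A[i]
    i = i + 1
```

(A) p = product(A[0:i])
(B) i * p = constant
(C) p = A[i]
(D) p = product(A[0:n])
A

A loop invariant must hold before the first iteration and be re-established by every execution of the body.

(A) p = product(A[0:i]): Initially i = 0 and p = 1 = product of the empty slice A[0:0]. If p = product(A[0:i]) holds at the top of an iteration, the body sets p to product(A[0:i]) * A[i] = product(A[0:i+1]) and then i to i+1, so the property is restored. At exit i = n, giving p = product(A[0:n]).

The other options fail:
(B) i * p = constant: initially i * p = 0, but after one iteration it is 1 * A[0], which is nonzero in general.
(C) p = A[i]: after the first iteration p = A[0] but i = 1; in general p is a product of several elements, not a single one.
(D) p = product(A[0:n]): false before the loop (p = 1, not the full product) -- it only becomes true at exit.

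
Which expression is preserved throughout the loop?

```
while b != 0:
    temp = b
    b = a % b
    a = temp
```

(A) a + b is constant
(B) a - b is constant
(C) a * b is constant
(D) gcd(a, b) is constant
D

A loop invariant must hold before the first iteration and be re-established by every execution of the body.

(D) gcd(a, b) is constant: One iteration replaces (a, b) by (b, a mod b). Since a mod b = a - q*b for an integer q, any common divisor of a and b divides b and a mod b, and conversely; hence gcd(b, a mod b) = gcd(a, b). For instance (30, 4) -> (4, 2) keeps gcd = 2. At exit b = 0 and a = gcd of the original inputs.

The other options fail:
(A) a + b is constant: e.g. (a, b) = (30, 4) -> (4, 2): the sum goes from 34 to 6.
(B) a - b is constant: e.g. (a, b) = (30, 4) -> (4, 2): the difference goes from 26 to 2.
(C) a * b is constant: e.g. (a, b) = (30, 4) -> (4, 2): the product goes from 120 to 8.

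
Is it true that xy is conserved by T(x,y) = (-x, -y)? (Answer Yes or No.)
Yes

Substitute T(x,y) = (-x, -y) into the expression and compare with the original.

Original: xy
After applying T: (-x)(-y) = xy

This is identical to the original xy, so the expression is invariant.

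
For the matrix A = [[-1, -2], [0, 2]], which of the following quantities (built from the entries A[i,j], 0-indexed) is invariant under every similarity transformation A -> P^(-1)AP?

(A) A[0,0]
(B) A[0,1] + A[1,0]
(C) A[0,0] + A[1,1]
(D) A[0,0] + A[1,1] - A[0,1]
C

A[0,0] + A[1,1] is the trace of A. By the cyclic property of the trace, tr(P^(-1)AP) = tr(APP^(-1)) = tr(A), so it is the same for every matrix similar to A.

The other combinations are not similarity invariants. For example, take P = [[1, 1], [1, 2]] (det P = 1), so P^(-1) = [[2, -1], [-1, 1]] and
B = P^(-1)AP = [[-8, -14], [5, 9]].
Evaluating each option on A and on B:
(A) A[0,0]: -1 for A, -8 for B -> changes
(B) A[0,1] + A[1,0]: -2 for A, -9 for B -> changes
(C) A[0,0] + A[1,1]: 1 for A, 1 for B -> unchanged
(D) A[0,0] + A[1,1] - A[0,1]: 3 for A, 15 for B -> changes

Only (C) A[0,0] + A[1,1] = 1 survives (and it does so for every P, not just this one), so it is the invariant.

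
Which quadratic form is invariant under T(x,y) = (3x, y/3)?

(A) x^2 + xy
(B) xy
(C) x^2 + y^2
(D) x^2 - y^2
B

T multiplies x by 3 and divides y by 3.
Substitute the transformed coordinates into each option and compare with the original:
(A) x^2 + xy  ->  (3x)^2 + (3x)(y/3) = 9x^2 + xy   [differs from x^2 + xy: not invariant]
(B) xy  ->  (3x)(y/3) = xy   [equals xy: invariant]
(C) x^2 + y^2  ->  (3x)^2 + (y/3)^2 = 9x^2 + y^2/9   [differs from x^2 + y^2: not invariant]
(D) x^2 - y^2  ->  (3x)^2 - (y/3)^2 = 9x^2 - y^2/9   [differs from x^2 - y^2: not invariant]

Only option (B), xy, is unchanged by the transformation.
The factors 3 and 1/3 cancel only in the pure product xy.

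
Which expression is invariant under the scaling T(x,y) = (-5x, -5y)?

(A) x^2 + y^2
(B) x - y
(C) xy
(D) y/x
D

Under the uniform scaling T(x,y) = (-5x, -5y):
Substitute the transformed coordinates into each option and compare with the original:
(A) x^2 + y^2  ->  (-5x)^2 + (-5y)^2 = 25x^2 + 25y^2   [differs from x^2 + y^2: not invariant]
(B) x - y  ->  (-5x) - (-5y) = -5x + 5y   [differs from x - y: not invariant]
(C) xy  ->  (-5x)(-5y) = 25xy   [differs from xy: not invariant]
(D) y/x  ->  (-5y)/(-5x) = y/x   [equals y/x: invariant]

Only option (D), y/x, is unchanged by the transformation.
The common factor -5 cancels in a ratio of coordinates, while sums, products and sums of squares pick up factors of -5 or 25.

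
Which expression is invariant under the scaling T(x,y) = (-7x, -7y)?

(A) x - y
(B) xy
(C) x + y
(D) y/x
D

Under the uniform scaling T(x,y) = (-7x, -7y):
Substitute the transformed coordinates into each option and compare with the original:
(A) x - y  ->  (-7x) - (-7y) = -7x + 7y   [differs from x - y: not invariant]
(B) xy  ->  (-7x)(-7y) = 49xy   [differs from xy: not invariant]
(C) x + y  ->  (-7x) + (-7y) = -7x - 7y   [differs from x + y: not invariant]
(D) y/x  ->  (-7y)/(-7x) = y/x   [equals y/x: invariant]

Only option (D), y/x, is unchanged by the transformation.
The common factor -7 cancels in a ratio of coordinates, while sums, products and sums of squares pick up factors of -7 or 49.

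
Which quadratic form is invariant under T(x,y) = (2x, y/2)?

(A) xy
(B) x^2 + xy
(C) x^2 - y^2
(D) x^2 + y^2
A

T multiplies x by 2 and divides y by 2.
Substitute the transformed coordinates into each option and compare with the original:
(A) xy  ->  (2x)(y/2) = xy   [equals xy: invariant]
(B) x^2 + xy  ->  (2x)^2 + (2x)(y/2) = 4x^2 + xy   [differs from x^2 + xy: not invariant]
(C) x^2 - y^2  ->  (2x)^2 - (y/2)^2 = 4x^2 - y^2/4   [differs from x^2 - y^2: not invariant]
(D) x^2 + y^2  ->  (2x)^2 + (y/2)^2 = 4x^2 + y^2/4   [differs from x^2 + y^2: not invariant]

Only option (A), xy, is unchanged by the transformation.
The factors 2 and 1/2 cancel only in the pure product xy.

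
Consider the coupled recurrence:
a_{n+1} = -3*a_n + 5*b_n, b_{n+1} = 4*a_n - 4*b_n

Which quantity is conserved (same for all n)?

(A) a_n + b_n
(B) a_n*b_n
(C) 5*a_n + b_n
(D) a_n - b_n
A

Replace a_n by a_{n+1} = -3*a_n + 5*b_n and b_n by b_{n+1} = 4*a_n - 4*b_n in each option and simplify:
(A) a_n + b_n  ->  (-3*a_n + 5*b_n) + (4*a_n - 4*b_n) = a_n + b_n   [conserved]
(B) a_n*b_n  ->  (-3*a_n + 5*b_n)*(4*a_n - 4*b_n) = -12*a_n^2 + 32*a_n*b_n - 20*b_n^2   [not conserved]
(C) 5*a_n + b_n  ->  5*(-3*a_n + 5*b_n) + (4*a_n - 4*b_n) = -11*a_n + 21*b_n   [not conserved]
(D) a_n - b_n  ->  (-3*a_n + 5*b_n) - (4*a_n - 4*b_n) = -7*a_n + 9*b_n   [not conserved]

Only (A) a_n + b_n returns to itself after one step, so it is the conserved quantity.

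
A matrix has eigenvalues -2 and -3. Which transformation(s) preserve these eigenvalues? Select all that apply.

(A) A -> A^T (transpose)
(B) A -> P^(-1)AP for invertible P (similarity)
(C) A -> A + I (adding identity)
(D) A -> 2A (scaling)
A and B

Eigenvalues are preserved by:
1. Similarity transformations: A -> P^(-1)AP (same characteristic polynomial)
2. Transpose: A^T has the same eigenvalues as A

Eigenvalues are NOT preserved by:
- Adding identity: eigenvalues become -2+1, -3+1
- Scaling: eigenvalues become -4, -6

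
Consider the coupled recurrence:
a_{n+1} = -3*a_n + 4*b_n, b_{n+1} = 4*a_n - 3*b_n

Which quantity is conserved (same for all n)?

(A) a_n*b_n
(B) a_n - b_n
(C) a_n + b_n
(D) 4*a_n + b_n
C

Replace a_n by a_{n+1} = -3*a_n + 4*b_n and b_n by b_{n+1} = 4*a_n - 3*b_n in each option and simplify:
(A) a_n*b_n  ->  (-3*a_n + 4*b_n)*(4*a_n - 3*b_n) = -12*a_n^2 + 25*a_n*b_n - 12*b_n^2   [not conserved]
(B) a_n - b_n  ->  (-3*a_n + 4*b_n) - (4*a_n - 3*b_n) = -7*a_n + 7*b_n   [not conserved]
(C) a_n + b_n  ->  (-3*a_n + 4*b_n) + (4*a_n - 3*b_n) = a_n + b_n   [conserved]
(D) 4*a_n + b_n  ->  4*(-3*a_n + 4*b_n) + (4*a_n - 3*b_n) = -8*a_n + 13*b_n   [not conserved]

Only (C) a_n + b_n returns to itself after one step, so it is the conserved quantity.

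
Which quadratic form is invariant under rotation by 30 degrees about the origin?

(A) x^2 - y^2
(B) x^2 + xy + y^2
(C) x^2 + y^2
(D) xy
C

Rotation by 30 degrees sends (x, y) to (sqrt(3)x/2 - y/2, x/2 + sqrt(3)y/2).
Substitute the transformed coordinates into each option and compare with the original:
(A) x^2 - y^2  ->  (sqrt(3)x/2 - y/2)^2 - (x/2 + sqrt(3)y/2)^2 = x^2/2 - sqrt(3)xy - y^2/2   [differs from x^2 - y^2: not invariant]
(B) x^2 + xy + y^2  ->  (sqrt(3)x/2 - y/2)^2 + (sqrt(3)x/2 - y/2)(x/2 + sqrt(3)y/2) + (x/2 + sqrt(3)y/2)^2 = sqrt(3)x^2/4 + x^2 + xy/2 - sqrt(3)y^2/4 + y^2   [differs from x^2 + xy + y^2: not invariant]
(C) x^2 + y^2  ->  (sqrt(3)x/2 - y/2)^2 + (x/2 + sqrt(3)y/2)^2 = x^2 + y^2   [equals x^2 + y^2: invariant]
(D) xy  ->  (sqrt(3)x/2 - y/2)(x/2 + sqrt(3)y/2) = sqrt(3)x^2/4 + xy/2 - sqrt(3)y^2/4   [differs from xy: not invariant]

Only option (C), x^2 + y^2, is unchanged by the transformation.
x^2 + y^2 is the squared distance from the origin, which rotations preserve.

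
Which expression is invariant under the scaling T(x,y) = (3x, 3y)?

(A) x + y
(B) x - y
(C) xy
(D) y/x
D

Under the uniform scaling T(x,y) = (3x, 3y):
Substitute the transformed coordinates into each option and compare with the original:
(A) x + y  ->  (3x) + (3y) = 3x + 3y   [differs from x + y: not invariant]
(B) x - y  ->  (3x) - (3y) = 3x - 3y   [differs from x - y: not invariant]
(C) xy  ->  (3x)(3y) = 9xy   [differs from xy: not invariant]
(D) y/x  ->  (3y)/(3x) = y/x   [equals y/x: invariant]

Only option (D), y/x, is unchanged by the transformation.
The common factor 3 cancels in a ratio of coordinates, while sums, products and sums of squares pick up factors of 3 or 9.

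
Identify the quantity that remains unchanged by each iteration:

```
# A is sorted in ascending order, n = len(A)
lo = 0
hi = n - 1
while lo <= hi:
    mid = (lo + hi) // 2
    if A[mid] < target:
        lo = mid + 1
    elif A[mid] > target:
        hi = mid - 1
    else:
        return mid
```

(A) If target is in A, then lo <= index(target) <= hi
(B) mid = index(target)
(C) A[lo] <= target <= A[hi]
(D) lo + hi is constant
A

A loop invariant must hold before the first iteration and be re-established by every execution of the body.

(A) If target is in A, then lo <= index(target) <= hi: Before the loop [lo, hi] = [0, n-1] covers every index. When A[mid] < target, sortedness puts target strictly to the right of mid, so setting lo = mid + 1 keeps index(target) in [lo, hi]; symmetrically for hi = mid - 1. Hence 'if target is in A then lo <= index(target) <= hi' holds after every iteration, and when lo > hi it proves target is absent.

The other options fail:
(B) mid = index(target): mid is just the current probe; it equals index(target) only on the iteration that returns.
(C) A[lo] <= target <= A[hi]: fails when target is not in A (e.g. target < A[0] already violates it before the loop), so it is not maintained in general.
(D) lo + hi is constant: each iteration moves exactly one of lo, hi, so lo + hi changes (e.g. 0 + (n-1) becomes (mid+1) + (n-1)).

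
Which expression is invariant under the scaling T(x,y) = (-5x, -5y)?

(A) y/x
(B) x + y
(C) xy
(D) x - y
A

Under the uniform scaling T(x,y) = (-5x, -5y):
Substitute the transformed coordinates into each option and compare with the original:
(A) y/x  ->  (-5y)/(-5x) = y/x   [equals y/x: invariant]
(B) x + y  ->  (-5x) + (-5y) = -5x - 5y   [differs from x + y: not invariant]
(C) xy  ->  (-5x)(-5y) = 25xy   [differs from xy: not invariant]
(D) x - y  ->  (-5x) - (-5y) = -5x + 5y   [differs from x - y: not invariant]

Only option (A), y/x, is unchanged by the transformation.
The common factor -5 cancels in a ratio of coordinates, while sums, products and sums of squares pick up factors of -5 or 25.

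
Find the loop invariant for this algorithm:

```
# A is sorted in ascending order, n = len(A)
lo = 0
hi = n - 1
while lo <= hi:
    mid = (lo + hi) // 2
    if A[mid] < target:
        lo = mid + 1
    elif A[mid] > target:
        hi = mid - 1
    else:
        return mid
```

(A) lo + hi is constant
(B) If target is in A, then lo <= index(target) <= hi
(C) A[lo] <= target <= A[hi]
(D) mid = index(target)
B

A loop invariant must hold before the first iteration and be re-established by every execution of the body.

(B) If target is in A, then lo <= index(target) <= hi: Before the loop [lo, hi] = [0, n-1] covers every index. When A[mid] < target, sortedness puts target strictly to the right of mid, so setting lo = mid + 1 keeps index(target) in [lo, hi]; symmetrically for hi = mid - 1. Hence 'if target is in A then lo <= index(target) <= hi' holds after every iteration, and when lo > hi it proves target is absent.

The other options fail:
(A) lo + hi is constant: each iteration moves exactly one of lo, hi, so lo + hi changes (e.g. 0 + (n-1) becomes (mid+1) + (n-1)).
(C) A[lo] <= target <= A[hi]: fails when target is not in A (e.g. target < A[0] already violates it before the loop), so it is not maintained in general.
(D) mid = index(target): mid is just the current probe; it equals index(target) only on the iteration that returns.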